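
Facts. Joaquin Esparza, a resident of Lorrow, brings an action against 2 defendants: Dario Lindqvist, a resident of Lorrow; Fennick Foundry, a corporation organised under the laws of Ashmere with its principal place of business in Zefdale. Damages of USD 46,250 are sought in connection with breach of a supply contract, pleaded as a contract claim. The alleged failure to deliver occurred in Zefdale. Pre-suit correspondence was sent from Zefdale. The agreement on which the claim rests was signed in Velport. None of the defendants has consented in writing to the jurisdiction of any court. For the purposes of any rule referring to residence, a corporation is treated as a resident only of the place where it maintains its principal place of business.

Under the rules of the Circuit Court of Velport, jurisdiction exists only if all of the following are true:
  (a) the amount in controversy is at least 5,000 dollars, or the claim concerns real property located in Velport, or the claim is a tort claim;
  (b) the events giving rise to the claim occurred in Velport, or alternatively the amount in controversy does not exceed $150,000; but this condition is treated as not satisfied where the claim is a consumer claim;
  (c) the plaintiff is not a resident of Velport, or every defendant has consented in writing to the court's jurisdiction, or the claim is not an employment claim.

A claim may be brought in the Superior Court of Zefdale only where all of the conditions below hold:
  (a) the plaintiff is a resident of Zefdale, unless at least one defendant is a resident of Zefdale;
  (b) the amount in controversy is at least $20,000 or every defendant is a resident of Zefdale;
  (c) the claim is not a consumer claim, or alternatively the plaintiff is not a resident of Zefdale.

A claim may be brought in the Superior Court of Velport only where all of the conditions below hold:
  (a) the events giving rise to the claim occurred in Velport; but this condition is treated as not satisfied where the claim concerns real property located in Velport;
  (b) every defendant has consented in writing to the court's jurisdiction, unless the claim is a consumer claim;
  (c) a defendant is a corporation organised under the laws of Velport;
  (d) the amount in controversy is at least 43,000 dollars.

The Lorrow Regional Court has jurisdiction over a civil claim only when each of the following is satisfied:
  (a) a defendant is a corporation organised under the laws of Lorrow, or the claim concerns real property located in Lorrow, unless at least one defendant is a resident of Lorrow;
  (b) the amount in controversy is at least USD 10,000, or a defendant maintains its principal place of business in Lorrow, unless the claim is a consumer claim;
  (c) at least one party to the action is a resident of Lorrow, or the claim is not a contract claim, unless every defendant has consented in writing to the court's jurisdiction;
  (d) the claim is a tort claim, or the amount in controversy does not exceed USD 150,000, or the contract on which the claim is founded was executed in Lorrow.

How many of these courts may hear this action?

3

The Circuit Court of Velport:
  (a) The amount in controversy is 46,250 dollars, which meets the 5,000 dollars floor, which satisfies one of the alternatives. Satisfied.
  (b) The amount in controversy is USD 46,250, within the USD 150,000 ceiling, so one alternative holds. The exception is not triggered, since the claim is a contract claim, not a consumer claim. Condition met.
  (c) The plaintiff resides in Lorrow, which is not Velport, which satisfies one of the alternatives. Satisfied.
  → Every requirement is satisfied — jurisdiction.
The Superior Court of Zefdale:
  (a) The plaintiff resides in Lorrow, not Zefdale. But Fennick Foundry resides in Zefdale, and the 'unless' clause therefore excuses the requirement. Met.
  (b) The amount in controversy is 46,250 dollars, which meets the $20,000 floor, so this disjunct is met. Condition met.
  (c) The claim is a contract claim, not a consumer claim, so this disjunct is met. Met.
  → All conditions met; jurisdiction exists.
The Superior Court of Velport:
  (a) The operative events occurred in Zefdale, not Velport. Fails.
  (b) No such written consent has been filed. And the claim is a contract claim, not a consumer claim, so the proviso does not save it. Not met.
  (c) The corporate defendant(s) are organised in Ashmere, not Velport. Fails.
  (d) The amount in controversy is USD 46,250, which meets the USD 43,000 floor. Condition met.
  → At least one condition fails; no jurisdiction.
The Lorrow Regional Court:
  (a) The corporate defendant(s) are organised in Ashmere, not Lorrow; the claim does not concern real property — every alternative fails. However, Dario Lindqvist resides in Lorrow, so the 'unless' proviso supplies this condition. Met.
  (b) The amount in controversy is 46,250 dollars, which meets the 10,000 dollars floor — that alternative is enough. Condition met.
  (c) Joaquin Esparza resides in Lorrow — that alternative is enough. Condition met.
  (d) The amount in controversy is 46,250 dollars, within the 150,000 dollars ceiling, so this disjunct is met. Met.
  → Every requirement is satisfied — jurisdiction.
Courts with jurisdiction: the Circuit Court of Velport, the Superior Court of Zefdale, the Lorrow Regional Court — 3 in total.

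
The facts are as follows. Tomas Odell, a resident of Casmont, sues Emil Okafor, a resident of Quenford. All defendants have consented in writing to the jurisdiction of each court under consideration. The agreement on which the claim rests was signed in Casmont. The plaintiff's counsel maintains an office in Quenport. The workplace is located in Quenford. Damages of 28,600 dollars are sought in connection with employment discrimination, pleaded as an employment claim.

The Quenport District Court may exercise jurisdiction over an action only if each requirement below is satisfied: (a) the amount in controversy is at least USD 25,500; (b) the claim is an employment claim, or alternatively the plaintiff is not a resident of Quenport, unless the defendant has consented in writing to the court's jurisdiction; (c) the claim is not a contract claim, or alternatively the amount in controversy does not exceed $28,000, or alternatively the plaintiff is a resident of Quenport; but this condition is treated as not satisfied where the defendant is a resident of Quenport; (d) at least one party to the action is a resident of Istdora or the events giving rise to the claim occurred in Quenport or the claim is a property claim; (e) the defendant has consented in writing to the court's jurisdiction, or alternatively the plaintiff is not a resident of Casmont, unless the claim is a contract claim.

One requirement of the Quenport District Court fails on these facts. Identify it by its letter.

(d)

The Quenport District Court:
  (a) The amount in controversy is $28,600, which meets the $25,500 floor. Condition met.
  (b) The claim is an employment claim, which satisfies one of the alternatives. Met.
  (c) The claim is an employment claim, not a contract claim — that alternative is enough. The carve-out does not apply: the defendant resides in Quenford, not Quenport. Condition met.
  (d) No party resides in Istdora; the operative events occurred in Quenford, not Quenport; the claim is an employment claim, not a property claim — none of the alternatives is met. Condition not met.
  (e) Every defendant has filed written consent, which satisfies one of the alternatives. Condition met.
Only condition (d) fails.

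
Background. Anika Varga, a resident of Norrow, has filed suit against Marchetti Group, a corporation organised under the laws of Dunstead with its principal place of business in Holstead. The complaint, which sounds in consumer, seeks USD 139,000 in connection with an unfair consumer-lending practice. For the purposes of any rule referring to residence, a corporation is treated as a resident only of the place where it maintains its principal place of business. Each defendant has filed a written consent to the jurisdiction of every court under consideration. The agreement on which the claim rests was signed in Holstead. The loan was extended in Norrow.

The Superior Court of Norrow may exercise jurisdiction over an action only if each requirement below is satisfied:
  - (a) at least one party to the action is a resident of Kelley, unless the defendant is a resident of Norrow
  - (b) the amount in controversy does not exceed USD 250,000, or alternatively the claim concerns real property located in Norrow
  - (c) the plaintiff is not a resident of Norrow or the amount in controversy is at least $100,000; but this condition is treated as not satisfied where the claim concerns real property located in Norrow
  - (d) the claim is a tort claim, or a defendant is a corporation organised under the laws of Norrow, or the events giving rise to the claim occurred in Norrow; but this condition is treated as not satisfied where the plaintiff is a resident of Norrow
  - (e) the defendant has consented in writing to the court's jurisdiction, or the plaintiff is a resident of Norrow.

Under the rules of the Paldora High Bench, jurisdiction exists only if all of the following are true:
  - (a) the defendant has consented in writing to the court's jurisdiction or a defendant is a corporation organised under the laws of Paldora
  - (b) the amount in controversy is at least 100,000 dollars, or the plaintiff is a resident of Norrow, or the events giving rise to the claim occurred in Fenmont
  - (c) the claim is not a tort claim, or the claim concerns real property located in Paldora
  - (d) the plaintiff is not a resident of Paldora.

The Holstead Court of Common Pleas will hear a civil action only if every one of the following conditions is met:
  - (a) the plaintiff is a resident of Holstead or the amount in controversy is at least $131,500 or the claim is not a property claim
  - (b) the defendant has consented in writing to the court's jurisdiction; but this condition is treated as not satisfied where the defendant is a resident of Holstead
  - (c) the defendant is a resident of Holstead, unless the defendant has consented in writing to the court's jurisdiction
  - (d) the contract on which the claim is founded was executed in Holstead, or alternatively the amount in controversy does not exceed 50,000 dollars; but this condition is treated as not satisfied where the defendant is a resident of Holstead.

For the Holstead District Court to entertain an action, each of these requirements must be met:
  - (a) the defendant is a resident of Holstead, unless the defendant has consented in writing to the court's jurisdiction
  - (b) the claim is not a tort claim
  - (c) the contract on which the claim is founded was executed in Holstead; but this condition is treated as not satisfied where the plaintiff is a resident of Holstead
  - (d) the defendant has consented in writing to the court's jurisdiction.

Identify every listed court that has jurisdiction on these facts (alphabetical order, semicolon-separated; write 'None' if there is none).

the Holstead District Court; the Paldora High Bench

The Superior Court of Norrow:
  (a) No party resides in Kelley. And the defendant resides in Holstead, not Norrow, so the proviso does not save it. Condition not met.
  (b) The amount in controversy is $139,000, within the 250,000 dollars ceiling — that alternative is enough. Satisfied.
  (c) The amount in controversy is USD 139,000, which meets the USD 100,000 floor — that alternative is enough. The carve-out does not apply: the claim does not concern real property. Condition met.
  (d) The operative events occurred in Norrow, so one alternative holds. But the carve-out bites: the plaintiff resides in Norrow. Fails.
  (e) Every defendant has filed written consent — that alternative is enough. Satisfied.
  → No jurisdiction.
The Paldora High Bench:
  (a) Every defendant has filed written consent — that alternative is enough. Satisfied.
  (b) The amount in controversy is USD 139,000, which meets the $100,000 floor, so this disjunct is met. Condition met.
  (c) The claim is a consumer claim, not a tort claim — that alternative is enough. Condition met.
  (d) The plaintiff resides in Norrow, which is not Paldora. Met.
  → Every requirement is satisfied — jurisdiction.
The Holstead Court of Common Pleas:
  (a) The amount in controversy is $139,000, which meets the USD 131,500 floor, so this disjunct is met. Met.
  (b) Every defendant has filed written consent. However, the defendant resides in Holstead, which falls within the stated exception and so defeats the condition. Not met.
  (c) The defendant resides in Holstead. Condition met.
  (d) The contract was executed in Holstead, so this disjunct is met. But the carve-out bites: the defendant resides in Holstead. Fails.
  → At least one condition fails; no jurisdiction.
The Holstead District Court:
  (a) The defendant resides in Holstead. Satisfied.
  (b) The claim is a consumer claim, not a tort claim. Satisfied.
  (c) The contract was executed in Holstead. The carve-out does not apply: the plaintiff resides in Norrow, not Holstead. Condition met.
  (d) Every defendant has filed written consent. Met.
  → All conditions met; jurisdiction exists.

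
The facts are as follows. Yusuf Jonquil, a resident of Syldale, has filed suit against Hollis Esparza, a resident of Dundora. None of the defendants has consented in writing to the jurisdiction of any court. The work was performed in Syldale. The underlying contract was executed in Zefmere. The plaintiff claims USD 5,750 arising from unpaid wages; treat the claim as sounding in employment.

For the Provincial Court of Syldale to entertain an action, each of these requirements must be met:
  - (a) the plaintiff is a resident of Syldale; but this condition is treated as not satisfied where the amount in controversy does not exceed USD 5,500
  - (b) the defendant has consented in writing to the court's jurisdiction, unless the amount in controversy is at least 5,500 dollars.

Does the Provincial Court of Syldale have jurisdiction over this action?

The Provincial Court of Syldale:
  (a) The plaintiff resides in Syldale. And the carve-out is inapplicable — the amount in controversy is 5,750 dollars, above the $5,500 ceiling. Satisfied.
  (b) No such written consent has been filed. But the amount in controversy is 5,750 dollars, which meets the USD 5,500 floor, and the 'unless' clause therefore excuses the requirement. Satisfied.
  → Jurisdiction lies.

Yes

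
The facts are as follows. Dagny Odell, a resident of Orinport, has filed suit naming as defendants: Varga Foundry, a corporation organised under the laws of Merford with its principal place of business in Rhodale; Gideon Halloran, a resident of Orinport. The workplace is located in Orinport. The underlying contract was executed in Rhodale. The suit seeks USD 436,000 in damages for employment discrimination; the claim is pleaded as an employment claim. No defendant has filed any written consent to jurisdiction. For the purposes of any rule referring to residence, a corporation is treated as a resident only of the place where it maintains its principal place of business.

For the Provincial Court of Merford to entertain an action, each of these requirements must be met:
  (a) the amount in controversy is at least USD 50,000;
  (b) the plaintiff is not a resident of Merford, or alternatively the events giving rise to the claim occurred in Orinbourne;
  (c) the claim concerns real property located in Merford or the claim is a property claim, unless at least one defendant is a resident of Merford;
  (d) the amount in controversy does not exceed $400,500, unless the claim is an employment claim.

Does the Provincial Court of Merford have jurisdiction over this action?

The Provincial Court of Merford:
  (a) The amount in controversy is 436,000 dollars, which meets the USD 50,000 floor. Met.
  (b) The plaintiff resides in Orinport, which is not Merford, which satisfies one of the alternatives. Satisfied.
  (c) The claim does not concern real property; the claim is an employment claim, not a property claim — no alternative holds. And no defendant resides in Merford (they reside in Rhodale, Orinport), so the proviso does not save it. Not satisfied.
  (d) The amount in controversy is 436,000 dollars, above the USD 400,500 ceiling. But the claim is an employment claim, and the 'unless' clause therefore excuses the requirement. Condition met.
  → Not every requirement is met — no jurisdiction.

No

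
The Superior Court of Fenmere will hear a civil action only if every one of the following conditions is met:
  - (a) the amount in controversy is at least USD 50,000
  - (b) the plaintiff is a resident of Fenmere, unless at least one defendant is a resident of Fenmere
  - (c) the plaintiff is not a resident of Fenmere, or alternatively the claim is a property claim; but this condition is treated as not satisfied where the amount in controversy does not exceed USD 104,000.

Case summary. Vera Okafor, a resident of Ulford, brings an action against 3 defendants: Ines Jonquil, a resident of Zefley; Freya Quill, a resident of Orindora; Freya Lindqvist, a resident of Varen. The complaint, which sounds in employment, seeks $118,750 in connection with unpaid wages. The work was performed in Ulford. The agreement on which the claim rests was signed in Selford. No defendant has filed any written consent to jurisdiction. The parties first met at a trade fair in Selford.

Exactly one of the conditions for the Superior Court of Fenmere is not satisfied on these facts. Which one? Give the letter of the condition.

(b)

The Superior Court of Fenmere:
  (a) The amount in controversy is USD 118,750, which meets the USD 50,000 floor. Satisfied.
  (b) The plaintiff resides in Ulford, not Fenmere. The proviso offers no rescue either, since no defendant resides in Fenmere (they reside in Zefley, Orindora, Varen). Not satisfied.
  (c) The plaintiff resides in Ulford, which is not Fenmere, so this disjunct is met. The carve-out does not apply: the amount in controversy is $118,750, above the USD 104,000 ceiling. Satisfied.
Only condition (b) fails.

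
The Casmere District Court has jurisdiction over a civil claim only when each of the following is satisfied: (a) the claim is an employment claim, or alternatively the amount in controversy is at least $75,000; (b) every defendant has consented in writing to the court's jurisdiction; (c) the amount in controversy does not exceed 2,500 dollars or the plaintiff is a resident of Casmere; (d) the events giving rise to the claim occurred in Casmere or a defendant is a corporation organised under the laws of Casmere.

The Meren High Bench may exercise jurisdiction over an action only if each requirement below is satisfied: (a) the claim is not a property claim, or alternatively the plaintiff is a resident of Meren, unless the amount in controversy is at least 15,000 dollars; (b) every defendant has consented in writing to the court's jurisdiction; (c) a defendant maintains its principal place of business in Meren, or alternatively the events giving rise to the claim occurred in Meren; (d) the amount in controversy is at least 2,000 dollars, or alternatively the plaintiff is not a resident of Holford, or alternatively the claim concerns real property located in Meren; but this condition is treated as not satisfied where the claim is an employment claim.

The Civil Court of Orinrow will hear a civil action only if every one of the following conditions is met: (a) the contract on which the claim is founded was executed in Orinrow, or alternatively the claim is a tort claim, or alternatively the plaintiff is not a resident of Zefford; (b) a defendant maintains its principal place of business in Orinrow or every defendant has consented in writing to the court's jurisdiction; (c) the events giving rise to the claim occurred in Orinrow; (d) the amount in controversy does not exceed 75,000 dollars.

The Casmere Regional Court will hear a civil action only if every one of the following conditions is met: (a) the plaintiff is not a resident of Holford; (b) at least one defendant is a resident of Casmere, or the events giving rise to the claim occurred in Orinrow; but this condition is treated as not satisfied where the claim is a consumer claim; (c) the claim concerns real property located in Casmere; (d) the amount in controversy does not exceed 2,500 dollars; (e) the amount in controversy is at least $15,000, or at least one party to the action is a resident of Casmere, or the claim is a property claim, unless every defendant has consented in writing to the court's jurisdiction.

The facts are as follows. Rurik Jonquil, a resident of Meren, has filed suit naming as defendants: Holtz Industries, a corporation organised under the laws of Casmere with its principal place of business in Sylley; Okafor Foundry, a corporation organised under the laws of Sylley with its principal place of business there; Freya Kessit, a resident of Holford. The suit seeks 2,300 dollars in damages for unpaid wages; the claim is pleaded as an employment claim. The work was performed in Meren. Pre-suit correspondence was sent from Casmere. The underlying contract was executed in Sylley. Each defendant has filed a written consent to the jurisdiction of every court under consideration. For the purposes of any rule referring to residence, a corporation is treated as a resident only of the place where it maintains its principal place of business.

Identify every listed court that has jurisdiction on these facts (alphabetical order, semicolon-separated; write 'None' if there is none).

the Casmere District Court

The Casmere District Court:
  (a) The claim is an employment claim, which satisfies one of the alternatives. Satisfied.
  (b) Every defendant has filed written consent. Condition met.
  (c) The amount in controversy is 2,300 dollars, within the 2,500 dollars ceiling, so this disjunct is met. Satisfied.
  (d) Holtz Industries is organised under the laws of Casmere — that alternative is enough. Met.
  → Jurisdiction lies.
The Meren High Bench:
  (a) The claim is an employment claim, not a property claim, so one alternative holds. Satisfied.
  (b) Every defendant has filed written consent. Satisfied.
  (c) The operative events occurred in Meren — that alternative is enough. Condition met.
  (d) The amount in controversy is USD 2,300, which meets the 2,000 dollars floor, so this disjunct is met. But the carve-out bites: the claim is an employment claim. Condition not met.
  → The court lacks jurisdiction.
The Civil Court of Orinrow:
  (a) The plaintiff resides in Meren, which is not Zefford, so one alternative holds. Condition met.
  (b) Every defendant has filed written consent — that alternative is enough. Condition met.
  (c) The operative events occurred in Meren, not Orinrow. Not met.
  (d) The amount in controversy is USD 2,300, within the USD 75,000 ceiling. Satisfied.
  → Not every requirement is met — no jurisdiction.
The Casmere Regional Court:
  (a) The plaintiff resides in Meren, which is not Holford. Satisfied.
  (b) No defendant resides in Casmere (they reside in Sylley, Sylley, Holford); the operative events occurred in Meren, not Orinrow — every alternative fails. Fails.
  (c) The claim does not concern real property. Not satisfied.
  (d) The amount in controversy is $2,300, within the $2,500 ceiling. Condition met.
  (e) The amount in controversy is 2,300 dollars, below the $15,000 floor; no party resides in Casmere; the claim is an employment claim, not a property claim — every alternative fails. The proviso rescues it, though: every defendant has filed written consent. Satisfied.
  → At least one condition fails; no jurisdiction.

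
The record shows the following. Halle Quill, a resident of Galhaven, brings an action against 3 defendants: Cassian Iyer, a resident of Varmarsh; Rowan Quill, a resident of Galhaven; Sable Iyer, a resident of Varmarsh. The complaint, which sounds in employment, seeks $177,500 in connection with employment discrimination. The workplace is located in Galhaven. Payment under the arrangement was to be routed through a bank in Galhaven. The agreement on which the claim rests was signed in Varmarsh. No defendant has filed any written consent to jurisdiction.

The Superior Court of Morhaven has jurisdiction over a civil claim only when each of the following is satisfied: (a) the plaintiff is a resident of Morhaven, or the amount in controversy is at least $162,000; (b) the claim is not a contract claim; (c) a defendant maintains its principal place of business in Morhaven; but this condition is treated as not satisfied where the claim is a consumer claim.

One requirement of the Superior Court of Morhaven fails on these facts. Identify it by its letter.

(c)

The Superior Court of Morhaven:
  (a) The amount in controversy is USD 177,500, which meets the 162,000 dollars floor — that alternative is enough. Satisfied.
  (b) The claim is an employment claim, not a contract claim. Met.
  (c) No defendant is a corporation. Not satisfied.
Only condition (c) fails.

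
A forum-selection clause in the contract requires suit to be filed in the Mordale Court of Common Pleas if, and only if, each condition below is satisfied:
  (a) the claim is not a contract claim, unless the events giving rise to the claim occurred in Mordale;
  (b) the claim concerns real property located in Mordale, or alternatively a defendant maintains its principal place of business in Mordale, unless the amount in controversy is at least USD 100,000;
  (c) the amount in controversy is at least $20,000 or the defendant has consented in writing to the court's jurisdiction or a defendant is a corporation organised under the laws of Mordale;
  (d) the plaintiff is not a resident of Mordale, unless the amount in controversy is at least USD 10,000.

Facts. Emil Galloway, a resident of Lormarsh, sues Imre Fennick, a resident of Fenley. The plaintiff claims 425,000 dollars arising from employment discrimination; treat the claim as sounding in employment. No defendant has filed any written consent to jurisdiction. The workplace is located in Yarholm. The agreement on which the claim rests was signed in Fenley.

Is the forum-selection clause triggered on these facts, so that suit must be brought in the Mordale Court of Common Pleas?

The Mordale Court of Common Pleas:
  (a) The claim is an employment claim, not a contract claim. Met.
  (b) The claim does not concern real property; no defendant is a corporation — every alternative fails. But the amount in controversy is USD 425,000, which meets the USD 100,000 floor, and the 'unless' clause therefore excuses the requirement. Condition met.
  (c) The amount in controversy is USD 425,000, which meets the $20,000 floor, so one alternative holds. Satisfied.
  (d) The plaintiff resides in Lormarsh, which is not Mordale. Met.
  → Forum clause is triggered.

Yes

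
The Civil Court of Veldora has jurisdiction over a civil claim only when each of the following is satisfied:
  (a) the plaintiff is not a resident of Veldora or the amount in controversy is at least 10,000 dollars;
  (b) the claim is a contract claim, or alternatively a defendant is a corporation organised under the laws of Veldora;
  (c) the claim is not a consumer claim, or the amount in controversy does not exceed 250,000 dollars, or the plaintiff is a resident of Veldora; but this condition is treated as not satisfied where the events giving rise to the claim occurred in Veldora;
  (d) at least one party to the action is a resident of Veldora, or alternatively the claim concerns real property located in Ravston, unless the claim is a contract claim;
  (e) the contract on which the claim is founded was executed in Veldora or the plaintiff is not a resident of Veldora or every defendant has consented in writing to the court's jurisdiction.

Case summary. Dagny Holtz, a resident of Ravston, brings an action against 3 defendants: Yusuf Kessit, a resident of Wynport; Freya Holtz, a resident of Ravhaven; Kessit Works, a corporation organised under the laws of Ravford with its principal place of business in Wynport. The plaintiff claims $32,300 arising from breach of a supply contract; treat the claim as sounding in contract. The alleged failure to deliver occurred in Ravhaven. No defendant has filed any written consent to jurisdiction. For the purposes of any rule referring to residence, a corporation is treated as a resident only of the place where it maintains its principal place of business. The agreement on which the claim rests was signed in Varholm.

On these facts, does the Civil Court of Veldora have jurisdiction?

Yes

The Civil Court of Veldora:
  (a) The plaintiff resides in Ravston, which is not Veldora — that alternative is enough. Satisfied.
  (b) The claim is a contract claim, so one alternative holds. Met.
  (c) The claim is a contract claim, not a consumer claim, which satisfies one of the alternatives. The exception is not triggered, since the operative events occurred in Ravhaven, not Veldora. Satisfied.
  (d) No party resides in Veldora; the claim does not concern real property — every alternative fails. However, the claim is a contract claim, so the 'unless' proviso supplies this condition. Condition met.
  (e) The plaintiff resides in Ravston, which is not Veldora, so one alternative holds. Satisfied.
  → Every requirement is satisfied — jurisdiction.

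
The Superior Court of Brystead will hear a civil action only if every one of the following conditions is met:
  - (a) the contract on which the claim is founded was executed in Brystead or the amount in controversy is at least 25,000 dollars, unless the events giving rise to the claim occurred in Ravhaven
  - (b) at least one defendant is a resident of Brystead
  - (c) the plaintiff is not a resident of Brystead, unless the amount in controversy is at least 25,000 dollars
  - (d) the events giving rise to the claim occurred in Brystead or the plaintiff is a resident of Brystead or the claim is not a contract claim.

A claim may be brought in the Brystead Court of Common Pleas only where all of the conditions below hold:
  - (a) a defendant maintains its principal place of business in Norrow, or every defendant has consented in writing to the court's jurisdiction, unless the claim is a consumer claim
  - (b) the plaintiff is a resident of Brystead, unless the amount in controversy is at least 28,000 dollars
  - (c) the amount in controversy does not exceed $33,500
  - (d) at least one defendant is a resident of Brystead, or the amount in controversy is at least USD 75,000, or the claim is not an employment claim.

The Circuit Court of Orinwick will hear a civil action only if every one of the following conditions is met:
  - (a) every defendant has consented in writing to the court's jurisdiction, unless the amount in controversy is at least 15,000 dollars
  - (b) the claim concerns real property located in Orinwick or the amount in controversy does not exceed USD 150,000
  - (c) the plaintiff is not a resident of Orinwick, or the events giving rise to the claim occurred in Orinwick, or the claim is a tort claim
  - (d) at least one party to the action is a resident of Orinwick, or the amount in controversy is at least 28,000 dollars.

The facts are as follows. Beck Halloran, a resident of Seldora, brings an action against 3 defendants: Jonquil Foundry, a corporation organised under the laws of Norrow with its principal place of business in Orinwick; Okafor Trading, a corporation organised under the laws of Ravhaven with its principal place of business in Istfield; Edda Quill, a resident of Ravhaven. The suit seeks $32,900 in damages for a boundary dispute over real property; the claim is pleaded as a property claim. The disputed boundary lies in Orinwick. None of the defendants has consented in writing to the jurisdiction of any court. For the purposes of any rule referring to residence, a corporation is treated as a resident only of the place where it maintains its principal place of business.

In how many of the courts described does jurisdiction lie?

1

The Superior Court of Brystead:
  (a) The amount in controversy is USD 32,900, which meets the USD 25,000 floor, so one alternative holds. Condition met.
  (b) No defendant resides in Brystead (they reside in Orinwick, Istfield, Ravhaven). Fails.
  (c) The plaintiff resides in Seldora, which is not Brystead. Satisfied.
  (d) The claim is a property claim, not a contract claim, so one alternative holds. Satisfied.
  → The court lacks jurisdiction.
The Brystead Court of Common Pleas:
  (a) The corporate defendant(s) have their principal place of business in Istfield, Orinwick, not Norrow; no such written consent has been filed — none of the alternatives is met. And the claim is a property claim, not a consumer claim, so the proviso does not save it. Not satisfied.
  (b) The plaintiff resides in Seldora, not Brystead. But the amount in controversy is 32,900 dollars, which meets the $28,000 floor, and the 'unless' clause therefore excuses the requirement. Condition met.
  (c) The amount in controversy is $32,900, within the $33,500 ceiling. Met.
  (d) The claim is a property claim, not an employment claim, so this disjunct is met. Condition met.
  → At least one condition fails; no jurisdiction.
The Circuit Court of Orinwick:
  (a) No such written consent has been filed. But the amount in controversy is 32,900 dollars, which meets the USD 15,000 floor, and the 'unless' clause therefore excuses the requirement. Met.
  (b) The property lies in Orinwick — that alternative is enough. Condition met.
  (c) The plaintiff resides in Seldora, which is not Orinwick — that alternative is enough. Satisfied.
  (d) Jonquil Foundry resides in Orinwick — that alternative is enough. Met.
  → Jurisdiction lies.
Courts with jurisdiction: the Circuit Court of Orinwick — 1 in total.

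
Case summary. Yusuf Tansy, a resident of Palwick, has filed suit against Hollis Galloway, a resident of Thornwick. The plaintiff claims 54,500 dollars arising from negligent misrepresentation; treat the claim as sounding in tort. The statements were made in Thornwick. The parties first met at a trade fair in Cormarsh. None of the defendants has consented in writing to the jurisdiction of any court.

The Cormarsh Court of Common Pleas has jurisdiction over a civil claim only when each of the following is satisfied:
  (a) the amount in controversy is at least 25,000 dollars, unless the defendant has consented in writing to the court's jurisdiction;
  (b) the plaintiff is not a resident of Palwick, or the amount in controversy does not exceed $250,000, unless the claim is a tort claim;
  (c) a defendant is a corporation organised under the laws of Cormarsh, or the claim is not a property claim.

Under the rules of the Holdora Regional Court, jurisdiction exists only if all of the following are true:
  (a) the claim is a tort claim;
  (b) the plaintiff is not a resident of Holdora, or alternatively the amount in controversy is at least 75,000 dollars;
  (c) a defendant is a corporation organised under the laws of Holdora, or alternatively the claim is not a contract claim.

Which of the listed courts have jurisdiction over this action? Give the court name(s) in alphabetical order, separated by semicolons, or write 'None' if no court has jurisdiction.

The Cormarsh Court of Common Pleas:
  (a) The amount in controversy is USD 54,500, which meets the USD 25,000 floor. Satisfied.
  (b) The amount in controversy is USD 54,500, within the $250,000 ceiling, which satisfies one of the alternatives. Condition met.
  (c) The claim is a tort claim, not a property claim — that alternative is enough. Met.
  → All conditions met; jurisdiction exists.
The Holdora Regional Court:
  (a) The claim is a tort claim. Condition met.
  (b) The plaintiff resides in Palwick, which is not Holdora, so one alternative holds. Condition met.
  (c) The claim is a tort claim, not a contract claim, so this disjunct is met. Condition met.
  → Every requirement is satisfied — jurisdiction.

the Cormarsh Court of Common Pleas; the Holdora Regional Court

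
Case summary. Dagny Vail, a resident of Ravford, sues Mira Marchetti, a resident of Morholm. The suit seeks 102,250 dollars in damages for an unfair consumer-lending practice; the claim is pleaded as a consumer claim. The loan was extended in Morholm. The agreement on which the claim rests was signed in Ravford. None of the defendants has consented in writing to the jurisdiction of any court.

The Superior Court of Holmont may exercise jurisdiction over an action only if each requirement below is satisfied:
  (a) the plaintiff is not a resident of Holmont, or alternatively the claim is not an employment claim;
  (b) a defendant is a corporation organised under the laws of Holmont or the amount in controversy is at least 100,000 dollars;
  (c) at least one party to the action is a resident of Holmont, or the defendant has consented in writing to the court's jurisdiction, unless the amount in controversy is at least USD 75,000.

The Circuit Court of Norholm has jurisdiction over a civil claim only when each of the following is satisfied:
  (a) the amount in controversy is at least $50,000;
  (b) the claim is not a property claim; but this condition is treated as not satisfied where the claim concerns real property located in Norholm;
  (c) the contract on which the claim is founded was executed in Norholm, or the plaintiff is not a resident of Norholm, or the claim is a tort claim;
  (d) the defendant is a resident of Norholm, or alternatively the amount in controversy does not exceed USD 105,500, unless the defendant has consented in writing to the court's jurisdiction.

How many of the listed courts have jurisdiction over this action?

2

The Superior Court of Holmont:
  (a) The plaintiff resides in Ravford, which is not Holmont, so this disjunct is met. Satisfied.
  (b) The amount in controversy is USD 102,250, which meets the USD 100,000 floor, which satisfies one of the alternatives. Satisfied.
  (c) No party resides in Holmont; no such written consent has been filed — no alternative holds. But the amount in controversy is 102,250 dollars, which meets the USD 75,000 floor, and the 'unless' clause therefore excuses the requirement. Condition met.
  → The court has jurisdiction.
The Circuit Court of Norholm:
  (a) The amount in controversy is $102,250, which meets the $50,000 floor. Condition met.
  (b) The claim is a consumer claim, not a property claim. And the carve-out is inapplicable — the claim does not concern real property. Met.
  (c) The plaintiff resides in Ravford, which is not Norholm, so one alternative holds. Met.
  (d) The amount in controversy is 102,250 dollars, within the USD 105,500 ceiling, so one alternative holds. Satisfied.
  → Every requirement is satisfied — jurisdiction.
Courts with jurisdiction: the Superior Court of Holmont, the Circuit Court of Norholm — 2 in total.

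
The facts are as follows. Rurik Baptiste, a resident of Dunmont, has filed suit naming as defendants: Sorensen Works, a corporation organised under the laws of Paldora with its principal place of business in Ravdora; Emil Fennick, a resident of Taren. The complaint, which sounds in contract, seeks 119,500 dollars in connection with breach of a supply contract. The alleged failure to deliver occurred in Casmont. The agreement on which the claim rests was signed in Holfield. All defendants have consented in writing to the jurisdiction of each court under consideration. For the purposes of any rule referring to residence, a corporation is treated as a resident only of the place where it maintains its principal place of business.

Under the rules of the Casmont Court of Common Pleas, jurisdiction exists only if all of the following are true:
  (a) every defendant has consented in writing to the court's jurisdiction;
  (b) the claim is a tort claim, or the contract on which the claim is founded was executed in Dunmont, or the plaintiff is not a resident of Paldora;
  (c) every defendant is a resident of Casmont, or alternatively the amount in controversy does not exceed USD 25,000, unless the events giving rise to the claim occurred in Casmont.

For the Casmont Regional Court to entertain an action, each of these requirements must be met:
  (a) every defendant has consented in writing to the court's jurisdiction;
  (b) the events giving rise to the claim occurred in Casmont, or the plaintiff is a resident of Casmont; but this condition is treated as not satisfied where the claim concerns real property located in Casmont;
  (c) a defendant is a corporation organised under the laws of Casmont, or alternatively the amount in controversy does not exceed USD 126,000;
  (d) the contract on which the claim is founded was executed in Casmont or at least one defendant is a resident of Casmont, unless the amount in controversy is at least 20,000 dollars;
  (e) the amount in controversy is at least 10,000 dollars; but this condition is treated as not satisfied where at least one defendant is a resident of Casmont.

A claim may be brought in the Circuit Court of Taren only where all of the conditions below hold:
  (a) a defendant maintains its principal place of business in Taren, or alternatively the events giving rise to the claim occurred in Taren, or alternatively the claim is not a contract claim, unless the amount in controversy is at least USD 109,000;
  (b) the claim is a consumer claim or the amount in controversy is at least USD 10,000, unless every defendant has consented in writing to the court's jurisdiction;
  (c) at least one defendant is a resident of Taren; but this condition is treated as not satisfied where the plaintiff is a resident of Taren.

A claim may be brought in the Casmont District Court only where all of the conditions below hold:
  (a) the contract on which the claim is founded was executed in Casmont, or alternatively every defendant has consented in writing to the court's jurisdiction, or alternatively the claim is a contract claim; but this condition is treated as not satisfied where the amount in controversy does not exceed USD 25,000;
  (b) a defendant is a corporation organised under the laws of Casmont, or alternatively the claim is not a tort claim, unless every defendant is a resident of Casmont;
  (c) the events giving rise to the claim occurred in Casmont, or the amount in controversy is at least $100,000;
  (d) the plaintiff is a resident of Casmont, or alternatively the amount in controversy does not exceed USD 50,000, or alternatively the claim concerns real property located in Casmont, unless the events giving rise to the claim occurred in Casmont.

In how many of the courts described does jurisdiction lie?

The Casmont Court of Common Pleas:
  (a) Every defendant has filed written consent. Satisfied.
  (b) The plaintiff resides in Dunmont, which is not Paldora, which satisfies one of the alternatives. Condition met.
  (c) The defendants reside as follows — Sorensen Works in Ravdora, Emil Fennick in Taren — not all in Casmont; the amount in controversy is $119,500, above the USD 25,000 ceiling — every alternative fails. However, the operative events occurred in Casmont, so the 'unless' proviso supplies this condition. Condition met.
  → Jurisdiction lies.
The Casmont Regional Court:
  (a) Every defendant has filed written consent. Met.
  (b) The operative events occurred in Casmont — that alternative is enough. The carve-out does not apply: the claim does not concern real property. Condition met.
  (c) The amount in controversy is USD 119,500, within the $126,000 ceiling — that alternative is enough. Condition met.
  (d) The contract was executed in Holfield, not Casmont; no defendant resides in Casmont (they reside in Ravdora, Taren) — none of the alternatives is met. But the amount in controversy is 119,500 dollars, which meets the USD 20,000 floor, and the 'unless' clause therefore excuses the requirement. Satisfied.
  (e) The amount in controversy is $119,500, which meets the USD 10,000 floor. The carve-out does not apply: no defendant resides in Casmont (they reside in Ravdora, Taren). Met.
  → All conditions met; jurisdiction exists.
The Circuit Court of Taren:
  (a) The corporate defendant(s) have their principal place of business in Ravdora, not Taren; the operative events occurred in Casmont, not Taren; the claim is a contract claim — every alternative fails. The proviso rescues it, though: the amount in controversy is $119,500, which meets the 109,000 dollars floor. Met.
  (b) The amount in controversy is USD 119,500, which meets the USD 10,000 floor, which satisfies one of the alternatives. Satisfied.
  (c) Emil Fennick resides in Taren. And the carve-out is inapplicable — the plaintiff resides in Dunmont, not Taren. Condition met.
  → Jurisdiction lies.
The Casmont District Court:
  (a) Every defendant has filed written consent, so one alternative holds. And the carve-out is inapplicable — the amount in controversy is 119,500 dollars, above the 25,000 dollars ceiling. Satisfied.
  (b) The claim is a contract claim, not a tort claim, which satisfies one of the alternatives. Satisfied.
  (c) The operative events occurred in Casmont, so one alternative holds. Met.
  (d) The plaintiff resides in Dunmont, not Casmont; the amount in controversy is $119,500, above the 50,000 dollars ceiling; the claim does not concern real property — every alternative fails. But the operative events occurred in Casmont, and the 'unless' clause therefore excuses the requirement. Met.
  → Every requirement is satisfied — jurisdiction.
Courts with jurisdiction: the Casmont Court of Common Pleas, the Casmont Regional Court, the Circuit Court of Taren, the Casmont District Court — 4 in total.

4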